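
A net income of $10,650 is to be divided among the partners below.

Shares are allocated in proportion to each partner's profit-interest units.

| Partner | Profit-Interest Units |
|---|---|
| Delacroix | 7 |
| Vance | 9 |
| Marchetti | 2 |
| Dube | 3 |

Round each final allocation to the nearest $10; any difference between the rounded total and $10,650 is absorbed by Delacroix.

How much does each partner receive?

Sum of profit-interest units: 21.
Unrounded shares: Delacroix 7/21 × $10,650 = 3,550.00; Vance 9/21 × $10,650 = 4,564.29; Marchetti 2/21 × $10,650 = 1,014.29; Dube 3/21 × $10,650 = 1,521.43.
Rounded to nearest $10: Delacroix $3,550; Vance $4,560; Marchetti $1,010; Dube $1,520. Sum = $10,640.
Difference $10,650 − $10,640 = +$10 applied to Delacroix: Delacroix becomes $3,560.

Delacroix: $3,560 · Vance: $4,560 · Marchetti: $1,010 · Dube: $1,520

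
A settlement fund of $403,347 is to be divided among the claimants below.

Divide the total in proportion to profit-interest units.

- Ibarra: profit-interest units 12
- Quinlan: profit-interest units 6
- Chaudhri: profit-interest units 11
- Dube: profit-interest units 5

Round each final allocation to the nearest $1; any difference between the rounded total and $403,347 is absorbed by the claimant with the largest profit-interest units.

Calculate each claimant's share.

Ibarra: $142,357 · Quinlan: $71,179 · Chaudhri: $130,495 · Dube: $59,316

Total profit-interest units = 12 + 6 + 11 + 5 = 34.
Unrounded shares: Ibarra 142,357.76; Quinlan 71,178.88; Chaudhri 130,494.62; Dube 59,315.74.
After rounding ($1): Ibarra $142,358; Quinlan $71,179; Chaudhri $130,495; Dube $59,316. Sum = $403,348.
Difference $403,347 − $403,348 = −$1 applied to largest profit-interest units (Ibarra): Ibarra becomes $142,357.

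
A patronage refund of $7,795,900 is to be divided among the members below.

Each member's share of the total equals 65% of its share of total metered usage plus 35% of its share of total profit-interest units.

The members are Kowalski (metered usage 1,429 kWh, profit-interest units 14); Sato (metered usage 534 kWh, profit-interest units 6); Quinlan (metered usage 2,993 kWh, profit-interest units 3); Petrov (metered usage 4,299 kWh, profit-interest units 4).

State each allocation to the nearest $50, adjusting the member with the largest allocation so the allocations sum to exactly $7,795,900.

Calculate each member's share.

Kowalski: $2,197,200 | Sato: $898,750 | Quinlan: $1,941,900 | Petrov: $2,758,050

Metered usage total 9,255; profit-interest units total 27.
Combined weights (65% metered usage + 35% profit-interest units): Kowalski 0.2818; Sato 0.1153; Quinlan 0.2491; Petrov 0.3538.
Raw shares: Kowalski 2,197,223.34; Sato 898,725.62; Quinlan 1,941,913.34; Petrov 2,758,037.70.
At nearest $50: Kowalski $2,197,200; Sato $898,750; Quinlan $1,941,900; Petrov $2,758,050. Sum = $7,795,900.
Sum already equals the total — no adjustment.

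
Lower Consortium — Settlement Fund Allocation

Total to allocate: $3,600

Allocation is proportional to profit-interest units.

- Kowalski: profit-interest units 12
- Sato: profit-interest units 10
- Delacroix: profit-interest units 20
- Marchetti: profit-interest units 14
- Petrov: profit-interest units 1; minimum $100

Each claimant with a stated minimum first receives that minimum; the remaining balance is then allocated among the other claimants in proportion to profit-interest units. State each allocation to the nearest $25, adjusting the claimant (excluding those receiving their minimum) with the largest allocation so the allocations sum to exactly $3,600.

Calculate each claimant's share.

Minimums first: Petrov $100. Residual $3,500.
Residual split over remaining profit-interest units 56: Kowalski 750.00 → $750; Sato 625.00 → $625; Delacroix 1,250.00 → $1,250; Marchetti 875.00 → $875.

Kowalski: $750 | Sato: $625 | Delacroix: $1,250 | Marchetti: $875 | Petrov: $100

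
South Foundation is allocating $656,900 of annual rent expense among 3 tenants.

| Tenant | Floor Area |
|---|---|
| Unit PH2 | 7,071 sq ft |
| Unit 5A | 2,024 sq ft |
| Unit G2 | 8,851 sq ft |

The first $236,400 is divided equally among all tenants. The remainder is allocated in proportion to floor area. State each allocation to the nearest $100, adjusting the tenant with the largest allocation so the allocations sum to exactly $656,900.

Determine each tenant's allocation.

Unit PH2: $244,500; Unit 5A: $126,200; Unit G2: $286,200

$236,400 shared equally gives $78,800 per tenant.
Remainder $420,500 by floor area (total 17,946): Unit PH2 165,683.47 → $165,700; Unit 5A 47,425.16 → $47,400; Unit G2 207,391.37 → $207,400.
Totals: Unit PH2 $78,800 + $165,700 = $244,500; Unit 5A $78,800 + $47,400 = $126,200; Unit G2 $78,800 + $207,400 = $286,200.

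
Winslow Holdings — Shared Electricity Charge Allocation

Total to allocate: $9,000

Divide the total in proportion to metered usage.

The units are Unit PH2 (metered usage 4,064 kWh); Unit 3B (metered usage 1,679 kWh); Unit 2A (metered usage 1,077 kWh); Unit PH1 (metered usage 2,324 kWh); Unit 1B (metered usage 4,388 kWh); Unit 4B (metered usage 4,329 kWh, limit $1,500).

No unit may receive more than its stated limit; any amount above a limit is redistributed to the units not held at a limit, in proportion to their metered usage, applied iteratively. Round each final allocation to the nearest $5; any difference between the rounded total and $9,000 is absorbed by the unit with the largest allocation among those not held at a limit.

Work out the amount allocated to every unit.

Combined metered usage = 17,861.
Proportional shares (ignoring caps): Unit PH2 2,047.81; Unit 3B 846.03; Unit 2A 542.69; Unit PH1 1,171.04; Unit 1B 2,211.07; Unit 4B 2,181.34.
Held at cap: Unit 4B ($1,500); balance $7,500 reallocated over remaining metered usage 13,532.
Shares after redistribution: Unit PH2 2,252.44 → $2,250; Unit 3B 930.57 → $930; Unit 2A 596.92 → $595; Unit PH1 1,288.06 → $1,290; Unit 1B 2,432.01 → $2,430.
Rounding difference +$5 applied to Unit 1B → $2,435.

Unit PH2: $2,250 | Unit 3B: $930 | Unit 2A: $595 | Unit PH1: $1,290 | Unit 1B: $2,435 | Unit 4B: $1,500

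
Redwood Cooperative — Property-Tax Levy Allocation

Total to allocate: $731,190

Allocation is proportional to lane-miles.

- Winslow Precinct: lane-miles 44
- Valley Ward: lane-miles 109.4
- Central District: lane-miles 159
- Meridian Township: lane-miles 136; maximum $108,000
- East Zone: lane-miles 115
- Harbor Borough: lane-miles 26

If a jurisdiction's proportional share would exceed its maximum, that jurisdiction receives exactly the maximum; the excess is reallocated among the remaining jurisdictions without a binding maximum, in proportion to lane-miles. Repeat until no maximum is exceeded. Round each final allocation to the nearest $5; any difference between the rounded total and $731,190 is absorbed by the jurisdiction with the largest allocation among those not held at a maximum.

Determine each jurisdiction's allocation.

Winslow Precinct: $60,475 | Valley Ward: $150,370 | Central District: $218,545 | Meridian Township: $108,000 | East Zone: $158,065 | Harbor Borough: $35,735

Sum of lane-miles: 589.4.
Proportional shares (ignoring caps): Winslow Precinct 54,584.93; Valley Ward 135,717.99; Central District 197,250.10; Meridian Township 168,717.07; East Zone 142,665.17; Harbor Borough 32,254.73.
Capped: Meridian Township ($108,000); balance $623,190 reallocated over remaining lane-miles 453.4.
Redistributed shares: Winslow Precinct 60,477.19 → $60,475; Valley Ward 150,368.30 → $150,370; Central District 218,542.59 → $218,545; East Zone 158,065.39 → $158,065; Harbor Borough 35,736.52 → $35,735.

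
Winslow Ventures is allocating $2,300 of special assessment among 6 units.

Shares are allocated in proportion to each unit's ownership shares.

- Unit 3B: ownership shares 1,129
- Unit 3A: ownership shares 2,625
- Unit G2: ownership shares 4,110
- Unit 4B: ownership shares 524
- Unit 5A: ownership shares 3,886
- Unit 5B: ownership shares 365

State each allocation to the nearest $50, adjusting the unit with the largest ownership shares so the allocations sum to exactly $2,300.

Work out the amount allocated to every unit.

Unit 3B: $200 · Unit 3A: $500 · Unit G2: $750 · Unit 4B: $100 · Unit 5A: $700 · Unit 5B: $50

Ownership shares total: 1,129 + 2,625 + 4,110 + 524 + 3,886 + 365 = 12,639.
Raw shares: Unit 3B 205.45; Unit 3A 477.69; Unit G2 747.92; Unit 4B 95.36; Unit 5A 707.16; Unit 5B 66.42.
After rounding ($50): Unit 3B $200; Unit 3A $500; Unit G2 $750; Unit 4B $100; Unit 5A $700; Unit 5B $50. Sum = $2,300.
No rounding difference to absorb.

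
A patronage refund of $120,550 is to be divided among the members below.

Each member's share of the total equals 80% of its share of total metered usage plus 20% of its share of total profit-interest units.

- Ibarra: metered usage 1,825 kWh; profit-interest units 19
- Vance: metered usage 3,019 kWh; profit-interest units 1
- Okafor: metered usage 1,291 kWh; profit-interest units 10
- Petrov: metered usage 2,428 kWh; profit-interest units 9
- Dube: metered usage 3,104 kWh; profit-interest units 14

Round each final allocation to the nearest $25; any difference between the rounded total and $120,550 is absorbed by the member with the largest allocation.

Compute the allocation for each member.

Metered usage total 11,667; profit-interest units total 53.
Combined weights (80% metered usage + 20% profit-interest units): Ibarra 0.1968; Vance 0.2108; Okafor 0.1263; Petrov 0.2004; Dube 0.2657.
Proportional shares: Ibarra 23,728.75; Vance 25,410.11; Okafor 15,220.53; Petrov 24,164.12; Dube 32,026.50.
Rounded to nearest $25: Ibarra $23,725; Vance $25,400; Okafor $15,225; Petrov $24,175; Dube $32,025. Sum = $120,550.
No rounding difference to absorb.

Ibarra: $23,725; Vance: $25,400; Okafor: $15,225; Petrov: $24,175; Dube: $32,025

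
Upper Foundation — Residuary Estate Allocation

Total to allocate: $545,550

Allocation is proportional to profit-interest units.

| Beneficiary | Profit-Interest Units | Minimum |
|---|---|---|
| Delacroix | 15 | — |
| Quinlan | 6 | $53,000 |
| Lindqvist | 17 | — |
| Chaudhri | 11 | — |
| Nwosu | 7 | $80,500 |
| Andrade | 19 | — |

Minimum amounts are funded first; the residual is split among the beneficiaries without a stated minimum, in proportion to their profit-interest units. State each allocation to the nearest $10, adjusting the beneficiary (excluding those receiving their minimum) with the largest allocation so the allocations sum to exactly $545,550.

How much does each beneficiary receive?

Delacroix: $99,690 | Quinlan: $53,000 | Lindqvist: $112,980 | Chaudhri: $73,110 | Nwosu: $80,500 | Andrade: $126,270

Minimums first: Quinlan $53,000; Nwosu $80,500. Balance $412,050.
Balance split over remaining profit-interest units 62: Delacroix 99,689.52 → $99,690; Lindqvist 112,981.45 → $112,980; Chaudhri 73,105.65 → $73,110; Andrade 126,273.39 → $126,270.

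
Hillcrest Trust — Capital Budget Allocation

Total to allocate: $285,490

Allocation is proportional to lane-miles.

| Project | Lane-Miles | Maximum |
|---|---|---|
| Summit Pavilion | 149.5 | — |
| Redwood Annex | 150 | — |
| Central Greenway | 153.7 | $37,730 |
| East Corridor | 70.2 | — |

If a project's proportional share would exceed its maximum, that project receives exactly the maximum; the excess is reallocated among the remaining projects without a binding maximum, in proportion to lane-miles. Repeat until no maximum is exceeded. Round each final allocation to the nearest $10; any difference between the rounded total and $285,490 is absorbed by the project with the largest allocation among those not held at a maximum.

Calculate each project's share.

Total lane-miles = 523.4.
Unconstrained shares: Summit Pavilion 81,545.19; Redwood Annex 81,817.92; Central Greenway 83,836.10; East Corridor 38,290.79.
Held at cap: Central Greenway ($37,730); balance $247,760 reallocated over remaining lane-miles 369.7.
Shares after redistribution: Summit Pavilion 100,189.67 → $100,190; Redwood Annex 100,524.75 → $100,520; East Corridor 47,045.58 → $47,050.

Summit Pavilion: $100,190; Redwood Annex: $100,520; Central Greenway: $37,730; East Corridor: $47,050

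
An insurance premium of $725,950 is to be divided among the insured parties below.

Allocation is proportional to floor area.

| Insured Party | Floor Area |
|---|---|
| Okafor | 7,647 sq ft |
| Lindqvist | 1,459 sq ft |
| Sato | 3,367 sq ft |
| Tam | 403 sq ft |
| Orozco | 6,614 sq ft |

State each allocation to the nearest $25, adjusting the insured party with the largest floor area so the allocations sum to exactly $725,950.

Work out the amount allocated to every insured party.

Okafor: $284,850 | Lindqvist: $54,350 | Sato: $125,400 | Tam: $15,000 | Orozco: $246,350

Floor area total: 19,490.
Proportional shares: Okafor 7,647/19,490 × $725,950 = 284,830.15; Lindqvist 1,459/19,490 × $725,950 = 54,343.82; Sato 3,367/19,490 × $725,950 = 125,411.68; Tam 403/19,490 × $725,950 = 15,010.66; Orozco 6,614/19,490 × $725,950 = 246,353.68.
Rounded to nearest $25: Okafor $284,825; Lindqvist $54,350; Sato $125,400; Tam $15,000; Orozco $246,350. Sum = $725,925.
Difference $725,950 − $725,925 = +$25 applied to largest floor area (Okafor): Okafor becomes $284,850.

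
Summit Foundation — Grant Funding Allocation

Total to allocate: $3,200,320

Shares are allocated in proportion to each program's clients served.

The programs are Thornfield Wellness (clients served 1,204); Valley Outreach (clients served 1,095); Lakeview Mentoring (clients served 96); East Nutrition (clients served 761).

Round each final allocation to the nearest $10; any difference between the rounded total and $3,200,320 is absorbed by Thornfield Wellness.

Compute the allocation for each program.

Thornfield Wellness: $1,220,900; Valley Outreach: $1,110,380; Lakeview Mentoring: $97,350; East Nutrition: $771,690

Clients served total: 3,156.
Raw shares: Thornfield Wellness 1,204/3,156 × $3,200,320 = 1,220,907.88; Valley Outreach 1,095/3,156 × $3,200,320 = 1,110,377.19; Lakeview Mentoring 96/3,156 × $3,200,320 = 97,348.14; East Nutrition 761/3,156 × $3,200,320 = 771,686.79.
After rounding ($10): Thornfield Wellness $1,220,910; Valley Outreach $1,110,380; Lakeview Mentoring $97,350; East Nutrition $771,690. Sum = $3,200,330.
Difference $3,200,320 − $3,200,330 = −$10 applied to Thornfield Wellness: Thornfield Wellness becomes $1,220,900.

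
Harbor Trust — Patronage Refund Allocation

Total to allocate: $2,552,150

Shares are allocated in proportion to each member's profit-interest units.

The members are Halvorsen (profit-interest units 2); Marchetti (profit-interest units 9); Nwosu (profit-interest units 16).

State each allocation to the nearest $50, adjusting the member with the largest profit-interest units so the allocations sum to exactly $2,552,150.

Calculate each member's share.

Halvorsen: $189,050 · Marchetti: $850,700 · Nwosu: $1,512,400

Sum of profit-interest units: 2 + 9 + 16 = 27.
Raw shares: Halvorsen 189,048.15; Marchetti 850,716.67; Nwosu 1,512,385.19.
After rounding ($50): Halvorsen $189,050; Marchetti $850,700; Nwosu $1,512,400. Sum = $2,552,150.
Sum already equals the total — no adjustment.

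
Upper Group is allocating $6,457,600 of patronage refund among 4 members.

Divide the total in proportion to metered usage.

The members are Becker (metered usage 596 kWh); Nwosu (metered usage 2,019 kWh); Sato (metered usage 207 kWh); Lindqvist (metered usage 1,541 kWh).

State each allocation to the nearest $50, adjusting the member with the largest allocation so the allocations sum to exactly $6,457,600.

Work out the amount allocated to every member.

Metered usage total: 4,363.
Pro-rata amounts: Becker 596/4,363 × $6,457,600 = 882,129.18; Nwosu 2,019/4,363 × $6,457,600 = 2,988,286.59; Sato 207/4,363 × $6,457,600 = 306,377.08; Lindqvist 1,541/4,363 × $6,457,600 = 2,280,807.15.
After rounding ($50): Becker $882,150; Nwosu $2,988,300; Sato $306,400; Lindqvist $2,280,800. Sum = $6,457,650.
Difference $6,457,600 − $6,457,650 = −$50 applied to largest allocation (Nwosu): Nwosu becomes $2,988,250.

Becker: $882,150; Nwosu: $2,988,250; Sato: $306,400; Lindqvist: $2,280,800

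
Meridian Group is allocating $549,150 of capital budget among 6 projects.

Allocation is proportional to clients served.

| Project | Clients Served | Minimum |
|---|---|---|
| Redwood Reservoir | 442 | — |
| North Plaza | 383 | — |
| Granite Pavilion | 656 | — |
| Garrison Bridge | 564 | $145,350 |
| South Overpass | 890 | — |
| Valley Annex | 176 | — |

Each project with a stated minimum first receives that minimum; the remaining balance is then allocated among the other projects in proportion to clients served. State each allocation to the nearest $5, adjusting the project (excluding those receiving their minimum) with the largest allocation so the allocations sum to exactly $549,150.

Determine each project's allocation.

Minimums first: Garrison Bridge $145,350. Remaining pool $403,800.
Remaining pool split over remaining clients served 2,547: Redwood Reservoir 70,074.44 → $70,075; North Plaza 60,720.61 → $60,720; Granite Pavilion 104,001.88 → $104,000; South Overpass 141,100.12 → $141,100; Valley Annex 27,902.94 → $27,905.

Redwood Reservoir: $70,075 | North Plaza: $60,720 | Granite Pavilion: $104,000 | Garrison Bridge: $145,350 | South Overpass: $141,100 | Valley Annex: $27,905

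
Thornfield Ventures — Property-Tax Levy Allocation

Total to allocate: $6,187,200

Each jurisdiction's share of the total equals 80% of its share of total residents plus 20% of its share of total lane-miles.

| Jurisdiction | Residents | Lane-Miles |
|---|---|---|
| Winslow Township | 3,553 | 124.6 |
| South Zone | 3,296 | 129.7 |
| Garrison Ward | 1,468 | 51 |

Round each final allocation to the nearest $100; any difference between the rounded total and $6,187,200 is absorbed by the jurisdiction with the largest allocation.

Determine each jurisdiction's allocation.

Winslow Township: $2,619,500 | South Zone: $2,487,300 | Garrison Ward: $1,080,400

Totals — residents 8,317, lane-miles 305.3.
Composite weights (80% residents + 20% lane-miles): Winslow Township 0.4234; South Zone 0.4020; Garrison Ward 0.1746.
Raw shares: Winslow Township 2,619,552.06; South Zone 2,487,272.97; Garrison Ward 1,080,374.97.
At nearest $100: Winslow Township $2,619,600; South Zone $2,487,300; Garrison Ward $1,080,400. Sum = $6,187,300.
Difference $6,187,200 − $6,187,300 = −$100 applied to largest allocation (Winslow Township): Winslow Township becomes $2,619,500.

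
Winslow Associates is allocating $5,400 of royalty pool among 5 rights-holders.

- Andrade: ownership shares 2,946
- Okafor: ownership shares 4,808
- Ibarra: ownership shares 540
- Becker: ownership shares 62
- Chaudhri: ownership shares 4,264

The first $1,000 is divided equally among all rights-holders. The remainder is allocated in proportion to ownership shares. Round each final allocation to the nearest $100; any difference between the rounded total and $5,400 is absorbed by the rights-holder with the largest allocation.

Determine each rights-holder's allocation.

Andrade: $1,200 | Okafor: $1,900 | Ibarra: $400 | Becker: $200 | Chaudhri: $1,700

First tranche $1,000 split equally: $200 each.
Remainder $4,400 by ownership shares (total 12,620): Andrade 1,027.13 → $1,000; Okafor 1,676.32 → $1,700; Ibarra 188.27 → $200; Becker 21.62 → $0; Chaudhri 1,486.66 → $1,500.
Totals: Andrade $200 + $1,000 = $1,200; Okafor $200 + $1,700 = $1,900; Ibarra $200 + $200 = $400; Becker $200 + $0 = $200; Chaudhri $200 + $1,500 = $1,700.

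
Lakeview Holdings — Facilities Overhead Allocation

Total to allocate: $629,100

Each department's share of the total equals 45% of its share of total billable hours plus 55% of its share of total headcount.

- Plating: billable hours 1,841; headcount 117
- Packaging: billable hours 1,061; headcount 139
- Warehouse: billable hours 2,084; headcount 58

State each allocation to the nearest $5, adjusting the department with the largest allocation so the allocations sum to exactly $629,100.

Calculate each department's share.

Plating: $233,455; Packaging: $213,410; Warehouse: $182,235

Billable hours total 4,986; headcount total 314.
Combined weights (45% billable hours + 55% headcount): Plating 0.3711; Packaging 0.3392; Warehouse 0.2897.
Proportional shares: Plating 233,453.69; Packaging 213,409.25; Warehouse 182,237.06.
After rounding ($5): Plating $233,455; Packaging $213,410; Warehouse $182,235. Sum = $629,100.
No rounding difference to absorb.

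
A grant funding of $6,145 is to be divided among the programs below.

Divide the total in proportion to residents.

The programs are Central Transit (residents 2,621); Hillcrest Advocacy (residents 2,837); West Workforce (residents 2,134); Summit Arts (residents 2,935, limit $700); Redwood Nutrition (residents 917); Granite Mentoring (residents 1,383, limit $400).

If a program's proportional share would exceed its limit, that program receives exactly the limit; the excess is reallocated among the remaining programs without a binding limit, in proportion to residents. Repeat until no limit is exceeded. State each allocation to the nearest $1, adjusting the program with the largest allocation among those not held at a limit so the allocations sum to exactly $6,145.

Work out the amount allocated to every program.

Central Transit: $1,554 | Hillcrest Advocacy: $1,682 | West Workforce: $1,265 | Summit Arts: $700 | Redwood Nutrition: $544 | Granite Mentoring: $400

Residents total: 12,827.
Pro-rata shares before constraints: Central Transit 1,255.64; Hillcrest Advocacy 1,359.11; West Workforce 1,022.33; Summit Arts 1,406.06; Redwood Nutrition 439.30; Granite Mentoring 662.55.
Capped: Summit Arts ($700), Granite Mentoring ($400); remaining pool $5,045 reallocated over remaining residents 8,509.
Redistributed shares: Central Transit 1,554.00 → $1,554; Hillcrest Advocacy 1,682.06 → $1,682; West Workforce 1,265.25 → $1,265; Redwood Nutrition 543.69 → $544.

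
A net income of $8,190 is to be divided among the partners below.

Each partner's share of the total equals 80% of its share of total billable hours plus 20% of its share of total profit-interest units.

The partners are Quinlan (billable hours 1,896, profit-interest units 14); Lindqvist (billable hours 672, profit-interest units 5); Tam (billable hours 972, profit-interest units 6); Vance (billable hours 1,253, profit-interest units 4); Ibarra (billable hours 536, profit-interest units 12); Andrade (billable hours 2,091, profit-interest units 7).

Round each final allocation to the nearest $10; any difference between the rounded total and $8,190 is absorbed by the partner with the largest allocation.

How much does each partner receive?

Quinlan: $2,160; Lindqvist: $760; Tam: $1,060; Vance: $1,240; Ibarra: $880; Andrade: $2,090

Billable hours total 7,420; profit-interest units total 48.
Combined weights (80% billable hours + 20% profit-interest units): Quinlan 0.2628; Lindqvist 0.0933; Tam 0.1298; Vance 0.1518; Ibarra 0.1078; Andrade 0.2546.
Pro-rata amounts: Quinlan 2,151.95; Lindqvist 764.01; Tam 1,063.04; Vance 1,242.92; Ibarra 882.80; Andrade 2,085.27.
Rounded to nearest $10: Quinlan $2,150; Lindqvist $760; Tam $1,060; Vance $1,240; Ibarra $880; Andrade $2,090. Sum = $8,180.
Difference $8,190 − $8,180 = +$10 applied to largest allocation (Quinlan): Quinlan becomes $2,160.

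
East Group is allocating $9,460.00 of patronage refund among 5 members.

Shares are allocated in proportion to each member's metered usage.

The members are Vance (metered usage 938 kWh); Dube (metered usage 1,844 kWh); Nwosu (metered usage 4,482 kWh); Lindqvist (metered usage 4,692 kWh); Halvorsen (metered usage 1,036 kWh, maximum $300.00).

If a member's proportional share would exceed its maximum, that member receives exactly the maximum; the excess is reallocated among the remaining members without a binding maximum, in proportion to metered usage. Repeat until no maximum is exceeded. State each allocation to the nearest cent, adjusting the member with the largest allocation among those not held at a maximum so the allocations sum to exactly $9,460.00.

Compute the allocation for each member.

Total metered usage = 12,992.
Proportional shares (ignoring caps): Vance 682.9957; Dube 1,342.6909; Nwosu 3,263.5252; Lindqvist 3,416.4347; Halvorsen 754.3534.
Held at cap: Halvorsen ($300.00); remaining pool $9,160.00 reallocated over remaining metered usage 11,956.
Redistributed shares: Vance 718.6417 → $718.64; Dube 1,412.7668 → $1,412.77; Nwosu 3,433.8508 → $3,433.85; Lindqvist 3,594.7407 → $3,594.74.

Vance: $718.64; Dube: $1,412.77; Nwosu: $3,433.85; Lindqvist: $3,594.74; Halvorsen: $300.00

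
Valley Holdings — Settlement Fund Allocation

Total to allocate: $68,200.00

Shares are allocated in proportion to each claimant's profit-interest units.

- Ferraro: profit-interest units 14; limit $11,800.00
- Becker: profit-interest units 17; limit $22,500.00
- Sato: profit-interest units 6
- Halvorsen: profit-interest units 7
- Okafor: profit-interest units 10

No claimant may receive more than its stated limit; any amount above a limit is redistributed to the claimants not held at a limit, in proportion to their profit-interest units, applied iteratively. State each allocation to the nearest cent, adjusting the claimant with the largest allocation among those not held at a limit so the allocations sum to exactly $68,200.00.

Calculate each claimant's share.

Ferraro: $11,800.00; Becker: $22,500.00; Sato: $8,843.48; Halvorsen: $10,317.39; Okafor: $14,739.13

Combined profit-interest units = 54.
Unconstrained shares: Ferraro 17,681.4815; Becker 21,470.3704; Sato 7,577.7778; Halvorsen 8,840.7407; Okafor 12,629.6296.
Held at cap: Ferraro ($11,800.00); residual $56,400.00 reallocated over remaining profit-interest units 40.
Held at cap: Becker ($22,500.00); residual $33,900.00 reallocated over remaining profit-interest units 23.
Redistributed shares: Sato 8,843.4783 → $8,843.48; Halvorsen 10,317.3913 → $10,317.39; Okafor 14,739.1304 → $14,739.13.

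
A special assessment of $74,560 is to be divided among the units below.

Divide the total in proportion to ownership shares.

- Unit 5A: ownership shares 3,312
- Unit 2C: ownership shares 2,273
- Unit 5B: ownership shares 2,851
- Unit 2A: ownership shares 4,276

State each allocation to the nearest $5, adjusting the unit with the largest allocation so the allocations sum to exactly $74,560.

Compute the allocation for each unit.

Unit 5A: $19,425 · Unit 2C: $13,330 · Unit 5B: $16,720 · Unit 2A: $25,085

Combined ownership shares = 12,712.
Raw shares: Unit 5A 3,312/12,712 × $74,560 = 19,425.95; Unit 2C 2,273/12,712 × $74,560 = 13,331.88; Unit 5B 2,851/12,712 × $74,560 = 16,722.04; Unit 2A 4,276/12,712 × $74,560 = 25,080.13.
Rounded to nearest $5: Unit 5A $19,425; Unit 2C $13,330; Unit 5B $16,720; Unit 2A $25,080. Sum = $74,555.
Difference $74,560 − $74,555 = +$5 applied to largest allocation (Unit 2A): Unit 2A becomes $25,085.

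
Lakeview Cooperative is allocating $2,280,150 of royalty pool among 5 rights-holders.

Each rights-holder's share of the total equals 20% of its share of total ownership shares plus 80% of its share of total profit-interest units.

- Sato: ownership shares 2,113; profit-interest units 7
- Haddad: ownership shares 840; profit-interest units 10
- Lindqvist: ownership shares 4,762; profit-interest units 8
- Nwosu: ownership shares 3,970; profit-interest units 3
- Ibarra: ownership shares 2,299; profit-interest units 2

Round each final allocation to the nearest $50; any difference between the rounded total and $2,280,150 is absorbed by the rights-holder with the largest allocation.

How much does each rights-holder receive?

Ownership shares total 13,984; profit-interest units total 30.
Composite weights (20% ownership shares + 80% profit-interest units): Sato 0.2169; Haddad 0.2787; Lindqvist 0.2814; Nwosu 0.1368; Ibarra 0.0862.
Raw shares: Sato 494,534.71; Haddad 635,433.11; Lindqvist 641,724.82; Nwosu 311,877.04; Ibarra 196,580.32.
After rounding ($50): Sato $494,550; Haddad $635,450; Lindqvist $641,700; Nwosu $311,900; Ibarra $196,600. Sum = $2,280,200.
Difference $2,280,150 − $2,280,200 = −$50 applied to largest allocation (Lindqvist): Lindqvist becomes $641,650.

Sato: $494,550 | Haddad: $635,450 | Lindqvist: $641,650 | Nwosu: $311,900 | Ibarra: $196,600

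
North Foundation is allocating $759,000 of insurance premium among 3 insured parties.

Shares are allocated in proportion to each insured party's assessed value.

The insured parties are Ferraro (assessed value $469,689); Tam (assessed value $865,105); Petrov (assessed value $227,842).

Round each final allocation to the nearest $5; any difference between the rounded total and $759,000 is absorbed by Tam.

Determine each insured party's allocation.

Ferraro: $228,135 · Tam: $420,200 · Petrov: $110,665

Total assessed value = 1,562,636.
Pro-rata amounts: Ferraro 469,689/1,562,636 × $759,000 = 228,136.27; Tam 865,105/1,562,636 × $759,000 = 420,196.83; Petrov 227,842/1,562,636 × $759,000 = 110,666.90.
Rounded to nearest $5: Ferraro $228,135; Tam $420,195; Petrov $110,665. Sum = $758,995.
Difference $759,000 − $758,995 = +$5 applied to Tam: Tam becomes $420,200.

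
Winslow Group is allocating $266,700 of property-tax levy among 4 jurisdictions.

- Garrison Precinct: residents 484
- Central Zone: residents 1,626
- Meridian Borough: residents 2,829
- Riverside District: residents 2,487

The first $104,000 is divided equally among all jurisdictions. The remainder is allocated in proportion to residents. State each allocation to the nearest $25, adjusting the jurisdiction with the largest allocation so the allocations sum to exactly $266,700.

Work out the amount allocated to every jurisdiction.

First tranche $104,000 split equally: $26,000 each.
Remainder $162,700 by residents (total 7,426): Garrison Precinct 10,604.20 → $10,600; Central Zone 35,624.86 → $35,625; Meridian Borough 61,982.00 → $61,975; Riverside District 54,488.94 → $54,500.
Totals: Garrison Precinct $26,000 + $10,600 = $36,600; Central Zone $26,000 + $35,625 = $61,625; Meridian Borough $26,000 + $61,975 = $87,975; Riverside District $26,000 + $54,500 = $80,500.

Garrison Precinct: $36,600 · Central Zone: $61,625 · Meridian Borough: $87,975 · Riverside District: $80,500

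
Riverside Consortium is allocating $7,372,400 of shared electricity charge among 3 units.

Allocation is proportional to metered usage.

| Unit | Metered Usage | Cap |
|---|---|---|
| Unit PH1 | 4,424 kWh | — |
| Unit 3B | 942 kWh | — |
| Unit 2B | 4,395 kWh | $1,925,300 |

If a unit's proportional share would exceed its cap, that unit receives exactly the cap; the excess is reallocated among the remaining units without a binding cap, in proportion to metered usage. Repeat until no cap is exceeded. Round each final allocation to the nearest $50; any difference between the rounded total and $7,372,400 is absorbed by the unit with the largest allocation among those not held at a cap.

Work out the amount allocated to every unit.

Total metered usage = 9,761.
Proportional shares (ignoring caps): Unit PH1 3,341,409.45; Unit 3B 711,484.56; Unit 2B 3,319,505.99.
Held at cap: Unit 2B ($1,925,300); balance $5,447,100 reallocated over remaining metered usage 5,366.
Shares after redistribution: Unit PH1 4,490,862.91 → $4,490,850; Unit 3B 956,237.09 → $956,250.

Unit PH1: $4,490,850; Unit 3B: $956,250; Unit 2B: $1,925,300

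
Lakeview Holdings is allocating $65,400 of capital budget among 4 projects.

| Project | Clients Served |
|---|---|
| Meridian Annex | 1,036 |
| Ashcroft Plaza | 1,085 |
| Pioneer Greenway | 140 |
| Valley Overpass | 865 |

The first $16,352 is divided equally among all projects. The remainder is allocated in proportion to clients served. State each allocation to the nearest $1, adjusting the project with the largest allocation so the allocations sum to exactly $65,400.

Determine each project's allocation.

First tranche $16,352 split equally: $4,088 each.
Remainder $49,048 by clients served (total 3,126): Meridian Annex 16,255.19 → $16,255; Ashcroft Plaza 17,024.02 → $17,024; Pioneer Greenway 2,196.65 → $2,197; Valley Overpass 13,572.14 → $13,572.
Totals: Meridian Annex $4,088 + $16,255 = $20,343; Ashcroft Plaza $4,088 + $17,024 = $21,112; Pioneer Greenway $4,088 + $2,197 = $6,285; Valley Overpass $4,088 + $13,572 = $17,660.

Meridian Annex: $20,343 · Ashcroft Plaza: $21,112 · Pioneer Greenway: $6,285 · Valley Overpass: $17,660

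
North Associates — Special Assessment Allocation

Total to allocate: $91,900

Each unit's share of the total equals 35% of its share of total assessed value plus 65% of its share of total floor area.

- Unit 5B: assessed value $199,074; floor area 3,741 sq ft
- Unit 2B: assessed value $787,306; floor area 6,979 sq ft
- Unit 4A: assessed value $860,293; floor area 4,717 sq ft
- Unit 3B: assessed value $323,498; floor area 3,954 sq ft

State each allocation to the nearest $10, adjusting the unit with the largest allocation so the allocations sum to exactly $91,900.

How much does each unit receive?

Totals — assessed value 2,170,171, floor area 19,391.
Blended shares (35% assessed value + 65% floor area): Unit 5B 0.1575; Unit 2B 0.3609; Unit 4A 0.2969; Unit 3B 0.1847.
Raw shares: Unit 5B 14,474.91; Unit 2B 33,168.17; Unit 4A 27,281.73; Unit 3B 16,975.20.
Rounded to nearest $10: Unit 5B $14,470; Unit 2B $33,170; Unit 4A $27,280; Unit 3B $16,980. Sum = $91,900.
No rounding difference to absorb.

Unit 5B: $14,470; Unit 2B: $33,170; Unit 4A: $27,280; Unit 3B: $16,980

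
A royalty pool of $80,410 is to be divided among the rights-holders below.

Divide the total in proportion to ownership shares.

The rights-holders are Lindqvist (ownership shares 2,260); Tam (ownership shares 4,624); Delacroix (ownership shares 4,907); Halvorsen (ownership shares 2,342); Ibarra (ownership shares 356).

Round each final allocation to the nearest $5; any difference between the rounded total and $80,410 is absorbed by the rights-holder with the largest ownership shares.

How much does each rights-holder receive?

Lindqvist: $12,540; Tam: $25,660; Delacroix: $27,240; Halvorsen: $12,995; Ibarra: $1,975

Total ownership shares = 2,260 + 4,624 + 4,907 + 2,342 + 356 = 14,489.
Proportional shares: Lindqvist 12,542.38; Tam 25,661.94; Delacroix 27,232.51; Halvorsen 12,997.46; Ibarra 1,975.70.
At nearest $5: Lindqvist $12,540; Tam $25,660; Delacroix $27,235; Halvorsen $12,995; Ibarra $1,975. Sum = $80,405.
Difference $80,410 − $80,405 = +$5 applied to largest ownership shares (Delacroix): Delacroix becomes $27,240.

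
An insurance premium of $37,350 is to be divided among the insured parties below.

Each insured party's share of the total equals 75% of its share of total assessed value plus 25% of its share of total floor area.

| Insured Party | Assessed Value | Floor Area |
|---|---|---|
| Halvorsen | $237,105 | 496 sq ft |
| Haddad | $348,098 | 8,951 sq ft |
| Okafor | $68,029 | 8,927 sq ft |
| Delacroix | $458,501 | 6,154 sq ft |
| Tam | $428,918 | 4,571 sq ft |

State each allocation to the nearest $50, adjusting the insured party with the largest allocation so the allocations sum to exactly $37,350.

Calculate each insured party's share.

Totals — assessed value 1,540,651, floor area 29,099.
Blended shares (75% assessed value + 25% floor area): Halvorsen 0.1197; Haddad 0.2464; Okafor 0.1098; Delacroix 0.2761; Tam 0.2481.
Raw shares: Halvorsen 4,470.26; Haddad 9,201.47; Okafor 4,101.48; Delacroix 10,311.32; Tam 9,265.47.
Rounded to nearest $50: Halvorsen $4,450; Haddad $9,200; Okafor $4,100; Delacroix $10,300; Tam $9,250. Sum = $37,300.
Difference $37,350 − $37,300 = +$50 applied to largest allocation (Delacroix): Delacroix becomes $10,350.

Halvorsen: $4,450 | Haddad: $9,200 | Okafor: $4,100 | Delacroix: $10,350 | Tam: $9,250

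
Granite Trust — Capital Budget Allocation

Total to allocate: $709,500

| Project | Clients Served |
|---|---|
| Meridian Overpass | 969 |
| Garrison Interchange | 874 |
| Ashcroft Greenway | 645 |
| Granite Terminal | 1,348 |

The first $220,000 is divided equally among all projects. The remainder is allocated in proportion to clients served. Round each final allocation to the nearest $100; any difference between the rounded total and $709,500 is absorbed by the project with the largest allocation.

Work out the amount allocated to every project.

First tranche $220,000 split equally: $55,000 each.
Remainder $489,500 by clients served (total 3,836): Meridian Overpass 123,651.07 → $123,700; Garrison Interchange 111,528.42 → $111,500; Ashcroft Greenway 82,306.44 → $82,300; Granite Terminal 172,014.08 → $172,000.
Totals: Meridian Overpass $55,000 + $123,700 = $178,700; Garrison Interchange $55,000 + $111,500 = $166,500; Ashcroft Greenway $55,000 + $82,300 = $137,300; Granite Terminal $55,000 + $172,000 = $227,000.

Meridian Overpass: $178,700; Garrison Interchange: $166,500; Ashcroft Greenway: $137,300; Granite Terminal: $227,000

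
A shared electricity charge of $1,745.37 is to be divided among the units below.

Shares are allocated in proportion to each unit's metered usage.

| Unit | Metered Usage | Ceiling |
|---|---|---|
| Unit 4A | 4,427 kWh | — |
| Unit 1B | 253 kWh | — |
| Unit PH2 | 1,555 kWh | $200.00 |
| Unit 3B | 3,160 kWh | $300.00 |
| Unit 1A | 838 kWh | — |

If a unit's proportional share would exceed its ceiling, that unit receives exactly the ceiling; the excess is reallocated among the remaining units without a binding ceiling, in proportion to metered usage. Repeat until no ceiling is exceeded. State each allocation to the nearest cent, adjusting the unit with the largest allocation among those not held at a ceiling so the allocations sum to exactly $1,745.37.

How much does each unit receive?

Total metered usage = 10,233.
Proportional shares (ignoring caps): Unit 4A 755.0819; Unit 1B 43.1524; Unit PH2 265.2253; Unit 3B 538.9787; Unit 1A 142.9317.
Cap binds for Unit PH2 ($200.00), Unit 3B ($300.00); residual $1,245.37 reallocated over remaining metered usage 5,518.
Remaining shares: Unit 4A 999.1397 → $999.14; Unit 1B 57.1001 → $57.10; Unit 1A 189.1301 → $189.13.

Unit 4A: $999.14 | Unit 1B: $57.10 | Unit PH2: $200.00 | Unit 3B: $300.00 | Unit 1A: $189.13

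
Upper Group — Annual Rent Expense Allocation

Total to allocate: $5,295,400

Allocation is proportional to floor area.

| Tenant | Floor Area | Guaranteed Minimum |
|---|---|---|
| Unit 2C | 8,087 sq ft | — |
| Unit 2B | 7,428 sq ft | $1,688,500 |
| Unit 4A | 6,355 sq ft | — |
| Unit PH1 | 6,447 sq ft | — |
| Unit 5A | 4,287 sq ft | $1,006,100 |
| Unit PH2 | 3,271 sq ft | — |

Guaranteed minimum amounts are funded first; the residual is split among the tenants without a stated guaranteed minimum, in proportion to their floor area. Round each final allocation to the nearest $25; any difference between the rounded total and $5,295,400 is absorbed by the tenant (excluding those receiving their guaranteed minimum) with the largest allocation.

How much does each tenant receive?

Unit 2C: $870,550; Unit 2B: $1,688,500; Unit 4A: $684,100; Unit PH1: $694,025; Unit 5A: $1,006,100; Unit PH2: $352,125

Minimums first: Unit 2B $1,688,500; Unit 5A $1,006,100. Remaining pool $2,600,800.
Remaining pool split over remaining floor area 24,160: Unit 2C 870,557.52 → $870,550; Unit 4A 684,109.44 → $684,100; Unit PH1 694,013.15 → $694,025; Unit PH2 352,119.90 → $352,125.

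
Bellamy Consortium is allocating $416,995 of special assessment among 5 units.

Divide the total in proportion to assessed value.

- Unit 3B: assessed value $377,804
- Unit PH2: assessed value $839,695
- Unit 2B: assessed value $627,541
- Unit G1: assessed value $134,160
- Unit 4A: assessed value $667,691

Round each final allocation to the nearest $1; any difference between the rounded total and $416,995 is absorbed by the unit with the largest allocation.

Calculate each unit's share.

Combined assessed value = 2,646,891.
Unrounded shares: Unit 3B 377,804/2,646,891 × $416,995 = 59,519.78; Unit PH2 839,695/2,646,891 × $416,995 = 132,286.75; Unit 2B 627,541/2,646,891 × $416,995 = 98,863.71; Unit G1 134,160/2,646,891 × $416,995 = 21,135.76; Unit 4A 667,691/2,646,891 × $416,995 = 105,189.00.
At nearest $1: Unit 3B $59,520; Unit PH2 $132,287; Unit 2B $98,864; Unit G1 $21,136; Unit 4A $105,189. Sum = $416,996.
Difference $416,995 − $416,996 = −$1 applied to largest allocation (Unit PH2): Unit PH2 becomes $132,286.

Unit 3B: $59,520 · Unit PH2: $132,286 · Unit 2B: $98,864 · Unit G1: $21,136 · Unit 4A: $105,189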